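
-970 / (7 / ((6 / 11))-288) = 5820 / 1651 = 3.53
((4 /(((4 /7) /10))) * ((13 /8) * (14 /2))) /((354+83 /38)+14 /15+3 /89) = 80787525 /36236566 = 2.23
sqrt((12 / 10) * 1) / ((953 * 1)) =sqrt(30) / 4765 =0.00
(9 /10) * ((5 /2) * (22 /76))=99 /152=0.65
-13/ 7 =-1.86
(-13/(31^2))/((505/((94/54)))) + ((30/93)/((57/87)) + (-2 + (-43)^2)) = 459954392896/248961465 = 1847.49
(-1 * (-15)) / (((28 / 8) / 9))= 270 / 7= 38.57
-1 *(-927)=927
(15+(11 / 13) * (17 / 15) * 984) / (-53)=-62311 / 3445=-18.09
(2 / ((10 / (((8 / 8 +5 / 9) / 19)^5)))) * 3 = 537824 / 243685283085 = 0.00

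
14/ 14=1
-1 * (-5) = 5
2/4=1/2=0.50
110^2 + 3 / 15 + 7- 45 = 60311 / 5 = 12062.20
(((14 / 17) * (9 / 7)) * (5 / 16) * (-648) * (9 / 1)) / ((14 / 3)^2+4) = -74.86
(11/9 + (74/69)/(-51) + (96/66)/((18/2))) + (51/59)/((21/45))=51399374/15986817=3.22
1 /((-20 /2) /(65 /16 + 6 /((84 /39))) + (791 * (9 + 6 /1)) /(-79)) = -60593 /9188935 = -0.01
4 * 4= 16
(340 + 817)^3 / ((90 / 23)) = 35622788539 / 90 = 395808761.54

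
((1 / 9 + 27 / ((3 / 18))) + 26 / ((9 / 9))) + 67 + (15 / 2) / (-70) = 64261 / 252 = 255.00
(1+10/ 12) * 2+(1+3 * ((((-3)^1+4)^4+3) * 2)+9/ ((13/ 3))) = 1199/ 39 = 30.74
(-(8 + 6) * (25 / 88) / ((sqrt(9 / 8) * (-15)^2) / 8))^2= 1568 / 88209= 0.02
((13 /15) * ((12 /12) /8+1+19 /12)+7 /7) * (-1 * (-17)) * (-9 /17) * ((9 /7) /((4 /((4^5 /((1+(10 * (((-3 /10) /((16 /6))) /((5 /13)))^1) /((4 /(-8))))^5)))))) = -222105600000 /337832071199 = -0.66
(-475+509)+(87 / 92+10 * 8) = 10575 / 92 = 114.95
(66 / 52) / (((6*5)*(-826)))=-11 / 214760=-0.00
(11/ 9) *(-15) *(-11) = 605/ 3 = 201.67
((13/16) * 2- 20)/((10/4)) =-147/20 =-7.35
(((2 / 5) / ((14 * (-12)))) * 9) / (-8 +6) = 3 / 280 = 0.01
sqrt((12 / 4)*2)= sqrt(6)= 2.45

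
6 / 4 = 3 / 2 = 1.50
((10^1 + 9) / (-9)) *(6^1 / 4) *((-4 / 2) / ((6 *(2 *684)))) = 1 / 1296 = 0.00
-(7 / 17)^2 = -49 / 289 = -0.17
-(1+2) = -3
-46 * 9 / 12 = -69 / 2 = -34.50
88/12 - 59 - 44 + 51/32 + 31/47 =-421481/4512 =-93.41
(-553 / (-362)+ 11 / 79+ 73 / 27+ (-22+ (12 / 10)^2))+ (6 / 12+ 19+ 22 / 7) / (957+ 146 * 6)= -667803643894 / 41280855525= -16.18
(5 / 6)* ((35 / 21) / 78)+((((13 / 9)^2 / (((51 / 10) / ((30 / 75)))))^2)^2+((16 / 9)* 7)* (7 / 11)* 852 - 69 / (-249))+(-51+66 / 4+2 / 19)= 6713.05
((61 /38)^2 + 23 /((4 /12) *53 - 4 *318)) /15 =13902487 /81506580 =0.17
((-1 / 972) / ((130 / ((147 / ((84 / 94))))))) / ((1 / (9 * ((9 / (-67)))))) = 329 / 209040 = 0.00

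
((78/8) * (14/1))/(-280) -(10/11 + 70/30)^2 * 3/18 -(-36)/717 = -136767827/62465040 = -2.19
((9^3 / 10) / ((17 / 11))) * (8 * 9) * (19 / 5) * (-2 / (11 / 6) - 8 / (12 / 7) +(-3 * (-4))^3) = 9446492808 / 425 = 22227041.90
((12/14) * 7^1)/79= 6/79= 0.08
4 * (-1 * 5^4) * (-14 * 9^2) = 2835000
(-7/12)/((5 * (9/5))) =-0.06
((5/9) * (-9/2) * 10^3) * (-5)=12500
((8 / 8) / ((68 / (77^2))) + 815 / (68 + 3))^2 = 9735.78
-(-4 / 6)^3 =8 / 27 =0.30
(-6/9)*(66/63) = -44/63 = -0.70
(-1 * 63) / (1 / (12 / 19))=-756 / 19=-39.79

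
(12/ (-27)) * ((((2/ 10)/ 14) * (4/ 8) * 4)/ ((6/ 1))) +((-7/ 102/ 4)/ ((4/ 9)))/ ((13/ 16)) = -20729/ 417690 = -0.05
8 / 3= 2.67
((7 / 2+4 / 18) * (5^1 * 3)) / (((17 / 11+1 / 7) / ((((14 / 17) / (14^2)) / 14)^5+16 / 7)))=75.59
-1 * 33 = -33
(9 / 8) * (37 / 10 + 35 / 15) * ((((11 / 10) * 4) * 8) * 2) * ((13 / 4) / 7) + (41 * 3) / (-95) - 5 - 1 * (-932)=7631271 / 6650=1147.56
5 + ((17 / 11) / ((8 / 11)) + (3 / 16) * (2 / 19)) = 543 / 76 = 7.14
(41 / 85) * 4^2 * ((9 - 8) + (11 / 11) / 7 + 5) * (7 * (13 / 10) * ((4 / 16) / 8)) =22919 / 1700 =13.48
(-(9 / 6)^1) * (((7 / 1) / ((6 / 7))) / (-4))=49 / 16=3.06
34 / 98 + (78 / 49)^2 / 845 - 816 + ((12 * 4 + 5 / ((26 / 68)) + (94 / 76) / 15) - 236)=-990.49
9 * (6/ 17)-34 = -524/ 17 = -30.82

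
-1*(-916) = 916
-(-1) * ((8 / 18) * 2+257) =2321 / 9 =257.89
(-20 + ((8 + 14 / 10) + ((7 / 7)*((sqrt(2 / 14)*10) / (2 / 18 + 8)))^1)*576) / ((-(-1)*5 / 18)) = 186624*sqrt(7) / 511 + 485496 / 25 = 20386.10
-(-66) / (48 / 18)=99 / 4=24.75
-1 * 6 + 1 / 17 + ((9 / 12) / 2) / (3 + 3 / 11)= -9509 / 1632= -5.83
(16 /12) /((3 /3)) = 4 /3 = 1.33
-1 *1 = -1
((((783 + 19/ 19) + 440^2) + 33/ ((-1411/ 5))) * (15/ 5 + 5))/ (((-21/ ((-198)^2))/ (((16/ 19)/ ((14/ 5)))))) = -873111435.91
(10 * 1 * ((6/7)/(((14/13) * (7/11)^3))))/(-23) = -519090/386561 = -1.34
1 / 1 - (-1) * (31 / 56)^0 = 2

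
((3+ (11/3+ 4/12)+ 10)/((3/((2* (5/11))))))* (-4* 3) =-680/11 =-61.82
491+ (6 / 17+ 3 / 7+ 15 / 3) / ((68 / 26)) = 997765 / 2023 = 493.21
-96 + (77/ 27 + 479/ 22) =-42397/ 594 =-71.38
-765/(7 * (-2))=765/14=54.64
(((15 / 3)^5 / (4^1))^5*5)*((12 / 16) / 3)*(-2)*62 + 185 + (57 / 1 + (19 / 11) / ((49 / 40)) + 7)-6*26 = -45110937207937146.19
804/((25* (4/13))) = 2613/25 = 104.52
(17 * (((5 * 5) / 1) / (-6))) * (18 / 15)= -85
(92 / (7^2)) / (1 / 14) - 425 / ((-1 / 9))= 26959 / 7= 3851.29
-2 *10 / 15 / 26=-2 / 39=-0.05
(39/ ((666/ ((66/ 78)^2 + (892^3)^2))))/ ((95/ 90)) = 255385999759265476971/ 9139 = 27944632865659861.80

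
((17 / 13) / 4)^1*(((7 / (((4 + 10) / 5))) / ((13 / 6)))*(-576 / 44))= -9180 / 1859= -4.94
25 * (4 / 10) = 10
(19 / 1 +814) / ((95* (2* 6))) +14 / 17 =30121 / 19380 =1.55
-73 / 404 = -0.18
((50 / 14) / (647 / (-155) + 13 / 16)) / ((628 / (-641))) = 9935500 / 9162363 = 1.08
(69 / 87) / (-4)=-23 / 116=-0.20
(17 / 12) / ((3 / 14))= 119 / 18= 6.61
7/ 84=1/ 12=0.08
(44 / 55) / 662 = 2 / 1655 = 0.00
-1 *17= -17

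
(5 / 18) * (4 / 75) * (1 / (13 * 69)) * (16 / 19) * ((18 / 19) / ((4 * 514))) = 8 / 1248314535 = 0.00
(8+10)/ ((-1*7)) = -18/ 7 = -2.57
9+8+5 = 22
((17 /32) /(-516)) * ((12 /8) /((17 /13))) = -13 /11008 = -0.00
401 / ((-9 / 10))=-4010 / 9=-445.56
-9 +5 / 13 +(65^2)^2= 232058013 / 13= 17850616.38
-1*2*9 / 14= -1.29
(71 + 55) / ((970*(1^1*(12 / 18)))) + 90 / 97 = 1089 / 970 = 1.12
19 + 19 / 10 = 209 / 10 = 20.90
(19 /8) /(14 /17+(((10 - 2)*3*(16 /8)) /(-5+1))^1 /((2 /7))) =-323 /5600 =-0.06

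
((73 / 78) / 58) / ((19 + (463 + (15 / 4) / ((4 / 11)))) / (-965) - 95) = -281780 / 1667859687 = -0.00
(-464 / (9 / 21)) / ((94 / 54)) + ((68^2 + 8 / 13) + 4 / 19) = 46469300 / 11609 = 4002.87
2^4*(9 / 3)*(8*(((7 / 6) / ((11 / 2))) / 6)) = 448 / 33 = 13.58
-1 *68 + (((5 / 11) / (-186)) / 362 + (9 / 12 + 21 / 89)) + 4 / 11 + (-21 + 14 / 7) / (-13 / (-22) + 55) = -66.99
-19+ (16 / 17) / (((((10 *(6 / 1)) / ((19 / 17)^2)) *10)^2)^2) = -18250674192871316436959 / 960561799625700000000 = -19.00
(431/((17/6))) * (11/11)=2586/17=152.12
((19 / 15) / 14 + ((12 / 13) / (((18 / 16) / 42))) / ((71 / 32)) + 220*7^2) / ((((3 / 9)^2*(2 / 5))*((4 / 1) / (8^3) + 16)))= 66960495904 / 4412863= 15173.93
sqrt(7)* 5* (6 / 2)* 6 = 90* sqrt(7) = 238.12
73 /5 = 14.60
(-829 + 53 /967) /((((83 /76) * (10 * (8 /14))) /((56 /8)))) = -74628029 /80261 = -929.82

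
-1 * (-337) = 337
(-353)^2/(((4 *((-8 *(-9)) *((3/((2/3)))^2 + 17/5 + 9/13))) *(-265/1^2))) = -1619917/24151464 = -0.07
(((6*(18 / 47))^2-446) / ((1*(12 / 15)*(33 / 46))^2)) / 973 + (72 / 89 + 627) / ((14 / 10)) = 186261062321875 / 416635659594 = 447.06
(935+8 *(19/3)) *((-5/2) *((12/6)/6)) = -14785/18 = -821.39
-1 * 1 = -1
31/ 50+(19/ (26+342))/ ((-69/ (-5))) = 395951/ 634800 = 0.62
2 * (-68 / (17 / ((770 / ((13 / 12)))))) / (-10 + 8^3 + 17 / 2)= -147840 / 13273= -11.14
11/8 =1.38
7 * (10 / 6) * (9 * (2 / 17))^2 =3780 / 289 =13.08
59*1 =59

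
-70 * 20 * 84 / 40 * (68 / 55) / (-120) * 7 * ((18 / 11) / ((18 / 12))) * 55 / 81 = 46648 / 297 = 157.06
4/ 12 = 1/ 3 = 0.33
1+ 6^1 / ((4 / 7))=11.50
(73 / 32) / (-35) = -73 / 1120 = -0.07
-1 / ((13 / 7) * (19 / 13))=-0.37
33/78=11/26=0.42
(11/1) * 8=88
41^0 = 1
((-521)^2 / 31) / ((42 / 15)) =1357205 / 434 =3127.20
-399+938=539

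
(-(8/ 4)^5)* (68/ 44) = -544/ 11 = -49.45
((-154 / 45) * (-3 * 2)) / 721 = 44 / 1545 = 0.03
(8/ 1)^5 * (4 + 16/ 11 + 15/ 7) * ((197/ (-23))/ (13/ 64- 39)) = 54961.27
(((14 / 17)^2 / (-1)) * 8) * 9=-14112 / 289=-48.83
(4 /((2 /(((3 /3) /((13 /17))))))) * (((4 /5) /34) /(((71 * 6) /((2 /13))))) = 4 /179985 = 0.00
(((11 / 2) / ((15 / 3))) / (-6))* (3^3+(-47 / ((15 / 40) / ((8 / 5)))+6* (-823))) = 843403 / 900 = 937.11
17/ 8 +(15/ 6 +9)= 109/ 8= 13.62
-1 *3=-3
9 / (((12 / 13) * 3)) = 13 / 4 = 3.25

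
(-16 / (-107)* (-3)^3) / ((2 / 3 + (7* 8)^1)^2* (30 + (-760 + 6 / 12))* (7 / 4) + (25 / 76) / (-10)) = 590976 / 600051542915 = 0.00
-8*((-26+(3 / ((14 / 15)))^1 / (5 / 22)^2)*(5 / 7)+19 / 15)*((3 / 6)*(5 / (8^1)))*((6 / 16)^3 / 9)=-19951 / 50176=-0.40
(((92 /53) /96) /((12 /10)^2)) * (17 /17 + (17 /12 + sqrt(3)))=575 * sqrt(3) /45792 + 16675 /549504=0.05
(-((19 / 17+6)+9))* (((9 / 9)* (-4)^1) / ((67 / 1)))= 0.96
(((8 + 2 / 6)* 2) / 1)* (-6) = -100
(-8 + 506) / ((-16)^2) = 249 / 128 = 1.95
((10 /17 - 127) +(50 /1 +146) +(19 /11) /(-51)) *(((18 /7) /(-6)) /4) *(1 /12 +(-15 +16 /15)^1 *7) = 3802499 /5236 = 726.22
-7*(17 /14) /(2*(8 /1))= -17 /32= -0.53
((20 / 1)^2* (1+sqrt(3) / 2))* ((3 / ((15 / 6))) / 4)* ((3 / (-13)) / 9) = -40 / 13 - 20* sqrt(3) / 13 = -5.74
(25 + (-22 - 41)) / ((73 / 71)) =-2698 / 73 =-36.96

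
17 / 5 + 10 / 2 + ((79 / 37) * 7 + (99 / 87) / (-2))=244397 / 10730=22.78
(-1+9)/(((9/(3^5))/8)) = 1728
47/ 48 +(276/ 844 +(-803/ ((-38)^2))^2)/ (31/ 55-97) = 2269555355611/ 2333567443584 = 0.97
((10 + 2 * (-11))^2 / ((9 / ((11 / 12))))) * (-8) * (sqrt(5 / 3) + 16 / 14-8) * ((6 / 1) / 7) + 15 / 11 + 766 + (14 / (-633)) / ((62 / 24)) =5136754477 / 3525599-704 * sqrt(15) / 21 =1327.15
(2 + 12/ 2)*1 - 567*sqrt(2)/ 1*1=8 - 567*sqrt(2)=-793.86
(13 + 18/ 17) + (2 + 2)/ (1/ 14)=1191/ 17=70.06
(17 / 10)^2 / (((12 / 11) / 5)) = 3179 / 240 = 13.25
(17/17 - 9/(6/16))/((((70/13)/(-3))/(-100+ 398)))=133653/35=3818.66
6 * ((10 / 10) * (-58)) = -348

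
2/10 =1/5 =0.20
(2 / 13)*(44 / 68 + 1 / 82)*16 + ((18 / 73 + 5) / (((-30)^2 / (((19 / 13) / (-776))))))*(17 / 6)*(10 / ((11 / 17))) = 380482322503 / 234532916640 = 1.62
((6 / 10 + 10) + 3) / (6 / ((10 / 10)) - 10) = -17 / 5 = -3.40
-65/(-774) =65/774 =0.08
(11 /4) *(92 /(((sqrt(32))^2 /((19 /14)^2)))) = 91333 /6272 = 14.56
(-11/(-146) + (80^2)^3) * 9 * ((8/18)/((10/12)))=459276288000132/365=1258291200000.36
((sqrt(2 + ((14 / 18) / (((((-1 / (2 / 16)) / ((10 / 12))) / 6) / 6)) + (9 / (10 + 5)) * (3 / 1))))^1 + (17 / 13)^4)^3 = 1298870067593 * sqrt(795) / 1468315297800 + 15263368958673193 / 465961702449620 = 57.70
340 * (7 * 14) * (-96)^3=-29479403520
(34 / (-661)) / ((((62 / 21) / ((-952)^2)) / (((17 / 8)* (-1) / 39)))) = 229181624 / 266383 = 860.35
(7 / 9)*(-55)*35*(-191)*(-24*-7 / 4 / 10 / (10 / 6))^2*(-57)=-2587829013 / 25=-103513160.52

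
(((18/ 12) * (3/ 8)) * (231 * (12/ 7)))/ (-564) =-297/ 752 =-0.39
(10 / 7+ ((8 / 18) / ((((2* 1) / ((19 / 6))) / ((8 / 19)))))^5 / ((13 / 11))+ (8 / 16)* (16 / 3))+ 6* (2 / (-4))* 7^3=-1338267420095 / 1305750537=-1024.90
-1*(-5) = 5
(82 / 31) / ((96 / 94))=1927 / 744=2.59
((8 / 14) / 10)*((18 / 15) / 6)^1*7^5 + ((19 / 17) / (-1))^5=6756250839 / 35496425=190.34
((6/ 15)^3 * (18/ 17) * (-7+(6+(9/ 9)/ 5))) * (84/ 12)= -4032/ 10625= -0.38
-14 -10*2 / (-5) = -10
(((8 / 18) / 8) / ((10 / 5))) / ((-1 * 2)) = -1 / 72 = -0.01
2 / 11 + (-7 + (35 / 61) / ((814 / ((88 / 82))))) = -6939505 / 1017907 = -6.82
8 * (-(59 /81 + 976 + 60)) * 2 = -1343600 /81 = -16587.65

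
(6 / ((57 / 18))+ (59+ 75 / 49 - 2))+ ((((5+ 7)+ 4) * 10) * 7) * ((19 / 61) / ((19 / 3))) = 6559776 / 56791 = 115.51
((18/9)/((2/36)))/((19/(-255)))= -9180/19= -483.16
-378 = -378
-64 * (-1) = 64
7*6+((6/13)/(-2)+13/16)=8857/208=42.58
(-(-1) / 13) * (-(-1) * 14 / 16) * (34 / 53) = 119 / 2756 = 0.04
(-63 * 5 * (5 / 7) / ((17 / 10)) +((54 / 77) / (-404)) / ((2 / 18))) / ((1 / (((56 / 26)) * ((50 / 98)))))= -1750031550 / 12031019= -145.46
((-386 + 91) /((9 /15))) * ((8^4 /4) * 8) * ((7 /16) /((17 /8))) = -42291200 /51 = -829239.22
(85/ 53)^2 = 7225/ 2809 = 2.57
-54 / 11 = -4.91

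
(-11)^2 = 121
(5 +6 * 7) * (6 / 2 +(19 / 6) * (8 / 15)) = 9917 / 45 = 220.38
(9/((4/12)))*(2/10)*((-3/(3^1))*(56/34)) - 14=-1946/85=-22.89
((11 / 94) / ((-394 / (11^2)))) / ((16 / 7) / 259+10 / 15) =-658119 / 12370024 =-0.05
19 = 19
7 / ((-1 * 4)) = -7 / 4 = -1.75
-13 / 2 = -6.50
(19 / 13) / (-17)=-19 / 221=-0.09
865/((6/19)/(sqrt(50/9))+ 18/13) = 101486125/160929 - 13887575*sqrt(2)/321858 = 569.61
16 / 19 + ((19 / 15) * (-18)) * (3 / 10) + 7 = 476 / 475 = 1.00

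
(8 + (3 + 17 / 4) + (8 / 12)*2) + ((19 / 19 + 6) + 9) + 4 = 439 / 12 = 36.58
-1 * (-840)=840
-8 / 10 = -0.80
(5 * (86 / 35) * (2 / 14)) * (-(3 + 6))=-774 / 49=-15.80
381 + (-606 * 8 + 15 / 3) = -4462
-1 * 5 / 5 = -1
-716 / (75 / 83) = -59428 / 75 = -792.37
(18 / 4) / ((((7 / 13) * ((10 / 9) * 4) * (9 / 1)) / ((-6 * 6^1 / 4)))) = -1053 / 560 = -1.88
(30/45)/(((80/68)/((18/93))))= 17/155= 0.11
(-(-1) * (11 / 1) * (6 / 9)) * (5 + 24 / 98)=5654 / 147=38.46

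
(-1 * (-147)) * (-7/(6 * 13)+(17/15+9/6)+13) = 2284.91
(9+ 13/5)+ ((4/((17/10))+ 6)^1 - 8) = 1016/85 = 11.95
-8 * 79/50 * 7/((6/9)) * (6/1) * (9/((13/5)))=-179172/65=-2756.49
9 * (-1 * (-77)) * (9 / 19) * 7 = 43659 / 19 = 2297.84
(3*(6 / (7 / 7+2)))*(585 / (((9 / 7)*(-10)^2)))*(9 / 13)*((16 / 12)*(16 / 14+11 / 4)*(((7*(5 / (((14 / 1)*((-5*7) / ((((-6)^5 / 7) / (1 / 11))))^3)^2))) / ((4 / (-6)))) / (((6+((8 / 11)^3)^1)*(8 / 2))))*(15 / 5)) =-35956153442352090723103885322354688 / 6432521956552234375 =-5589744377899367.36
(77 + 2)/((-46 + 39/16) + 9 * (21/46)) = -29072/14519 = -2.00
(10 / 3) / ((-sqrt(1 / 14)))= -10 * sqrt(14) / 3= -12.47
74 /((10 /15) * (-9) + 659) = 74 /653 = 0.11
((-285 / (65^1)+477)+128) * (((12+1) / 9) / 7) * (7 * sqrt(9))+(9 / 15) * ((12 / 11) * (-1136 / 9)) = 415808 / 165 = 2520.05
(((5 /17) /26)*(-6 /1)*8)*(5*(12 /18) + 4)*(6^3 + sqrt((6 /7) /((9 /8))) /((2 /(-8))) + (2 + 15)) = -205040 /221 + 14080*sqrt(21) /4641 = -913.88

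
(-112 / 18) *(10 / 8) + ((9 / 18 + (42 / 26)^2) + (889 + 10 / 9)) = 897839 / 1014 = 885.44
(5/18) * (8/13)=20/117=0.17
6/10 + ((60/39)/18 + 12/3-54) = -28849/585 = -49.31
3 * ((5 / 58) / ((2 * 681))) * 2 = 5 / 13166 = 0.00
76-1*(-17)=93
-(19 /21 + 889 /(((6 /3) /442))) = -4125868 /21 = -196469.90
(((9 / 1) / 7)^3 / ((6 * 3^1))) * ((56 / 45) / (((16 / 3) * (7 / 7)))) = 27 / 980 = 0.03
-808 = -808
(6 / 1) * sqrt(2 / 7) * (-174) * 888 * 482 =-446848704 * sqrt(14) / 7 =-238850679.16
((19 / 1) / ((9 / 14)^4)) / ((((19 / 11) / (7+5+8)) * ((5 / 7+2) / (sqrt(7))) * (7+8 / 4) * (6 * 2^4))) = 1848770 * sqrt(7) / 3365793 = 1.45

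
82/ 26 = 41/ 13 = 3.15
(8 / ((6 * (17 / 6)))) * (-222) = -1776 / 17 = -104.47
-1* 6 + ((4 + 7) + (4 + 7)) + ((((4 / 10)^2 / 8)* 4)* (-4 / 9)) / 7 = 25192 / 1575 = 15.99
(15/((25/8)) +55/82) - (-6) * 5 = 14543/410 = 35.47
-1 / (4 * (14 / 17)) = -17 / 56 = -0.30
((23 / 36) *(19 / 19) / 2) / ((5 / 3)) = 23 / 120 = 0.19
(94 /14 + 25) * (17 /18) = 629 /21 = 29.95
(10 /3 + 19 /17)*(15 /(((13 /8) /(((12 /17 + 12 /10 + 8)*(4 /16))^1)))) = 382268 /3757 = 101.75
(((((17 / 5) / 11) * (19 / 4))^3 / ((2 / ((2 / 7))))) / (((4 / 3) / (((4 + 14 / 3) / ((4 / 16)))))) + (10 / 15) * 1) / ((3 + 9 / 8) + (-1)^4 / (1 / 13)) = 1388768413 / 1914643500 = 0.73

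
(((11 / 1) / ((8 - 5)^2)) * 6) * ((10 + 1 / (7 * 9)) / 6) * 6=13882 / 189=73.45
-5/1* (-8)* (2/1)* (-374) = -29920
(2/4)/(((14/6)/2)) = 3/7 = 0.43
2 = 2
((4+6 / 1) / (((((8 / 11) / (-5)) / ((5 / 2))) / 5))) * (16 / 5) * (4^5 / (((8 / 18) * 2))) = -3168000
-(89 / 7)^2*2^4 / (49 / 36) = -4562496 / 2401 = -1900.25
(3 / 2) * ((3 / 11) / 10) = 9 / 220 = 0.04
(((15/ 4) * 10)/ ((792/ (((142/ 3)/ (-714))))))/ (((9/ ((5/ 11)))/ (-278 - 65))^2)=-745810625/ 791763984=-0.94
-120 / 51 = -40 / 17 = -2.35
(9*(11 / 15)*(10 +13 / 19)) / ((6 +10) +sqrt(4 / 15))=11484 / 2603 - 957*sqrt(15) / 26030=4.27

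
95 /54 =1.76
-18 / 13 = -1.38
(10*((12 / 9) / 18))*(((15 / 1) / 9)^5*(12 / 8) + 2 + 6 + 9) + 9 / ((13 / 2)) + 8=1031084 / 28431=36.27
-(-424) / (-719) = -424 / 719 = -0.59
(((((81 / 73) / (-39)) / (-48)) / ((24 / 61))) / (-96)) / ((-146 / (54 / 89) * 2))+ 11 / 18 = 277799676391 / 454581264384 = 0.61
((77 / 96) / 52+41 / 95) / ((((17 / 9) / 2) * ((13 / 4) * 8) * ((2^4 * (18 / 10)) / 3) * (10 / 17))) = 0.00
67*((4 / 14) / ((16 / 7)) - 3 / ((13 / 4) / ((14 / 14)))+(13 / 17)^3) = -12012497 / 510952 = -23.51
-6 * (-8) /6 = 8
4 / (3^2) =4 / 9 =0.44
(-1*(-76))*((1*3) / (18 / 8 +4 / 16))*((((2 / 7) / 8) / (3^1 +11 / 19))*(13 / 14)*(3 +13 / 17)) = 225264 / 70805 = 3.18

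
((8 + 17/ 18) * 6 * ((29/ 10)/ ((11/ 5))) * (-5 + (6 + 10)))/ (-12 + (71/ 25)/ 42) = -817075/ 12529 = -65.21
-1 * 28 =-28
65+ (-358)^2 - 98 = 128131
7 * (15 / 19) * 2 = 210 / 19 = 11.05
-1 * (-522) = 522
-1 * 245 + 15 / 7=-1700 / 7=-242.86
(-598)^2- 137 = 357467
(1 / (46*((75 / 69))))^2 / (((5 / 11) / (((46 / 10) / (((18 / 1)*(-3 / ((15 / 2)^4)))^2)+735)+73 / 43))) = 8006117867 / 550400000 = 14.55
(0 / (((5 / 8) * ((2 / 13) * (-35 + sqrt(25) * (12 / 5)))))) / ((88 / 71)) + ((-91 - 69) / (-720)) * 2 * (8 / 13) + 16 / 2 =968 / 117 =8.27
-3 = -3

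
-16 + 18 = 2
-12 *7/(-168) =1/2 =0.50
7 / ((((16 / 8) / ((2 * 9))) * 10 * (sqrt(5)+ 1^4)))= -63 / 40+ 63 * sqrt(5) / 40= 1.95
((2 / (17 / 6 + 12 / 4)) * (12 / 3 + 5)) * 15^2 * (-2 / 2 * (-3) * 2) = 29160 / 7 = 4165.71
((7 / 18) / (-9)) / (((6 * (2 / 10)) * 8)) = -35 / 7776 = -0.00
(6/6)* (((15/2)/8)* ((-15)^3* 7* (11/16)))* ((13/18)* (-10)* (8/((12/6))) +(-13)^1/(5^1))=122747625/256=479482.91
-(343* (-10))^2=-11764900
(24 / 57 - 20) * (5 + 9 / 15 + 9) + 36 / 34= -459942 / 1615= -284.79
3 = 3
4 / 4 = 1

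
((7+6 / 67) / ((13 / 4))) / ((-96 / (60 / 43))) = -2375 / 74906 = -0.03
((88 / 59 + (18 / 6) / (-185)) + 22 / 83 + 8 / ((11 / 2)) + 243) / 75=817809858 / 249134875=3.28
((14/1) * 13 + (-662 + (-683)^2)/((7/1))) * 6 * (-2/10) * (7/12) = -46710.10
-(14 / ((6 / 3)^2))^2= -49 / 4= -12.25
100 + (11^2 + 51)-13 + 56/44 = 2863/11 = 260.27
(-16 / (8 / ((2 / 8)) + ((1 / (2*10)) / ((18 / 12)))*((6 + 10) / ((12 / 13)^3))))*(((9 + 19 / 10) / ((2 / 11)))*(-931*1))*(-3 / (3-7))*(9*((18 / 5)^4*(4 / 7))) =1171546702115328 / 66173125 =17704267.44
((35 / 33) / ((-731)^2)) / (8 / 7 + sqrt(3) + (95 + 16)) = 192325 / 10863865853214 -1715* sqrt(3) / 10863865853214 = 0.00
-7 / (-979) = 7 / 979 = 0.01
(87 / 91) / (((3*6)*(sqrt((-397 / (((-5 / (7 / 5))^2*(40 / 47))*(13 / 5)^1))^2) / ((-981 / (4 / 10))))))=-59268750 / 6400037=-9.26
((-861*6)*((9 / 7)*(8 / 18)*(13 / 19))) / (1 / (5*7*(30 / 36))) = -1119300 / 19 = -58910.53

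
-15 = -15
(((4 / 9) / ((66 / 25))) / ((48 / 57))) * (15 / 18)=2375 / 14256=0.17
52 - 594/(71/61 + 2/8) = -42332/115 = -368.10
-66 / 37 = -1.78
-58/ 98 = -29/ 49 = -0.59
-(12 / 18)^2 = -4 / 9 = -0.44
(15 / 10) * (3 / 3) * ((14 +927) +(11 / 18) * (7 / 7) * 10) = 4262 / 3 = 1420.67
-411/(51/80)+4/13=-142412/221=-644.40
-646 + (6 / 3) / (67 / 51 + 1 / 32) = -1414706 / 2195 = -644.51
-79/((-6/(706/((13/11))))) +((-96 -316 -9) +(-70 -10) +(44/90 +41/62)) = 267154457/36270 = 7365.71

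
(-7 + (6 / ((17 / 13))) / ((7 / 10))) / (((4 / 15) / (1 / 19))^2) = -0.02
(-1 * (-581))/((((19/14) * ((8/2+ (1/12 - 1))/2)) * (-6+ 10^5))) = 97608/35147891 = 0.00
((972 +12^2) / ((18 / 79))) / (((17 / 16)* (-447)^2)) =78368 / 3396753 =0.02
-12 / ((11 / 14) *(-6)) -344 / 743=17020 / 8173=2.08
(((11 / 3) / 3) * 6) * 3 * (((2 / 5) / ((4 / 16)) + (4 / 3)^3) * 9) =786.13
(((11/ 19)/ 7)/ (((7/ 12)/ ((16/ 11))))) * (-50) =-9600/ 931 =-10.31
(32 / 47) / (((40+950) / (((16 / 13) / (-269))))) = -256 / 81357705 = -0.00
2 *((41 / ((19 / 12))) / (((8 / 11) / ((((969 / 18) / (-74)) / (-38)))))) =7667 / 5624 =1.36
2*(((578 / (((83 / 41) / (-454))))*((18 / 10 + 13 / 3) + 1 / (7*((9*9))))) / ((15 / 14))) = -748517634224 / 504225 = -1484491.32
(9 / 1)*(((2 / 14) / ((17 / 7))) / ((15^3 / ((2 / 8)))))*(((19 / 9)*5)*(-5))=-19 / 9180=-0.00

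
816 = 816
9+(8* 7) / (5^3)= 1181 / 125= 9.45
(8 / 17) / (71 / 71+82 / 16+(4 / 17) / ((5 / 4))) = 320 / 4293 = 0.07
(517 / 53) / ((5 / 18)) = 9306 / 265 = 35.12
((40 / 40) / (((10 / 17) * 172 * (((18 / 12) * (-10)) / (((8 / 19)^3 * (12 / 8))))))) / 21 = -544 / 154841925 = -0.00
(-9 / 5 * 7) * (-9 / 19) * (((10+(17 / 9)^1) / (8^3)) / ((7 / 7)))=6741 / 48640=0.14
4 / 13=0.31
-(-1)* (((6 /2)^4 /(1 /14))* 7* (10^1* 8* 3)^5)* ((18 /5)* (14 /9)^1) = 35396093214720000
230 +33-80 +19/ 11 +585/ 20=9415/ 44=213.98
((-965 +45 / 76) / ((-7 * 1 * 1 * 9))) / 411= 535 / 14364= 0.04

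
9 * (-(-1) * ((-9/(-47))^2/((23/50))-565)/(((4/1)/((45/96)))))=-3874757175/6503296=-595.81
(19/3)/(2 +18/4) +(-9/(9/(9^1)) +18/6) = -196/39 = -5.03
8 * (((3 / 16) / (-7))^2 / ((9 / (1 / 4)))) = 1 / 6272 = 0.00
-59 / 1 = -59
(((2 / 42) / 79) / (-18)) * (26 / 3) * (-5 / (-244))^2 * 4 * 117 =-4225 / 74077668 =-0.00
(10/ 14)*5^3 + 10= 695/ 7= 99.29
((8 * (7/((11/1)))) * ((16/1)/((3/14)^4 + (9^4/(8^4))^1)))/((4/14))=30840979456/173510667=177.75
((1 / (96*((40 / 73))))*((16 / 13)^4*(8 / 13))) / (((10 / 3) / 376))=28106752 / 9282325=3.03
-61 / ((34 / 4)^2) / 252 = -61 / 18207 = -0.00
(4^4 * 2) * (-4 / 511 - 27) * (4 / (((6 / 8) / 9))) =-339173376 / 511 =-663744.38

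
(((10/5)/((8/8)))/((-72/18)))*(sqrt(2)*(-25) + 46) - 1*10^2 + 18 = -105 + 25*sqrt(2)/2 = -87.32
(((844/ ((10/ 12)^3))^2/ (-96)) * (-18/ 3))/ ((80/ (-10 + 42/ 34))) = -19343662164/ 1328125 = -14564.64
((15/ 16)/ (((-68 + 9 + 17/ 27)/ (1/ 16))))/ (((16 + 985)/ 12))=-1215/ 100964864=-0.00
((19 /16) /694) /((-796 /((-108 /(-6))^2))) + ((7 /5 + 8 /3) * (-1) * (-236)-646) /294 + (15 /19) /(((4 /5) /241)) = 22115790081667 /92575213920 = 238.90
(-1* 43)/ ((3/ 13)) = -559/ 3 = -186.33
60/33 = 20/11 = 1.82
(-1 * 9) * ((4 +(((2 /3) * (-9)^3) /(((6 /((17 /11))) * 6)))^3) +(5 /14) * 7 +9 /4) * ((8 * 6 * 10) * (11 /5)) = 10433816172 /121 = 86229885.72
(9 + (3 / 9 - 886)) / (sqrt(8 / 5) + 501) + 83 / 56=-18814049 / 70279832 + 5260 *sqrt(10) / 3764991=-0.26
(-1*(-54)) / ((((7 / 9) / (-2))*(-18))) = 54 / 7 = 7.71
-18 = -18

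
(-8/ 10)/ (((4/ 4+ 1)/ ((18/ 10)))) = -18/ 25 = -0.72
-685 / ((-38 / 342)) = 6165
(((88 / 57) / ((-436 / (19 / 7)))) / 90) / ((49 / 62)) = -682 / 5047245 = -0.00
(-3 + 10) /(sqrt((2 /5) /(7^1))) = 7 *sqrt(70) /2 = 29.28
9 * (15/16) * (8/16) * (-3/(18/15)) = -675/64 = -10.55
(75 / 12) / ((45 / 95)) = 475 / 36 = 13.19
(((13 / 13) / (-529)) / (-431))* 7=0.00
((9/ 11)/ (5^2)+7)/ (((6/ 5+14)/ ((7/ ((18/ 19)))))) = 6769/ 1980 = 3.42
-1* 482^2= -232324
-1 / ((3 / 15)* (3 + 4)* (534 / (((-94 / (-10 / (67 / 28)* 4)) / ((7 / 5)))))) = -0.01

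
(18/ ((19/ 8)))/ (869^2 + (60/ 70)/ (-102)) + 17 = 14513070085/ 853709501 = 17.00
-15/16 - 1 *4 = -79/16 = -4.94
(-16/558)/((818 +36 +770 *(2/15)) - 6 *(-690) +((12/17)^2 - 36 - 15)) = -2312/406877325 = -0.00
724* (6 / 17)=255.53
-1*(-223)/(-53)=-223/53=-4.21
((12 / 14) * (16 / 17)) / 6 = 16 / 119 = 0.13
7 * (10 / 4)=35 / 2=17.50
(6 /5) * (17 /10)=2.04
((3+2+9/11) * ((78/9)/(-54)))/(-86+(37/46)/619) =23690368/2181815757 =0.01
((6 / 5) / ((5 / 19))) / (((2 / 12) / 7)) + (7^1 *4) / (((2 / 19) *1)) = 457.52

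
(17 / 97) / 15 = 17 / 1455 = 0.01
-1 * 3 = -3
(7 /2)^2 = 49 /4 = 12.25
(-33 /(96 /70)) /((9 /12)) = -385 /12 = -32.08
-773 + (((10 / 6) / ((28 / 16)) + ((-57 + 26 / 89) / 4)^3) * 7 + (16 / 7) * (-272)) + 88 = -20129828061797 / 947478336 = -21245.69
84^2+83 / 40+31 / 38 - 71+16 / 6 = 15938471 / 2280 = 6990.56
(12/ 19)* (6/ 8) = 9/ 19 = 0.47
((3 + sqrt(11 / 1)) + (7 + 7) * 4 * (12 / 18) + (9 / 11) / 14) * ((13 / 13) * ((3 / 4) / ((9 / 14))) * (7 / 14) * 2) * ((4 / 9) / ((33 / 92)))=1288 * sqrt(11) / 891 + 1716812 / 29403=63.18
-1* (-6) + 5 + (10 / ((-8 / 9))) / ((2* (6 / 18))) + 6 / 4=-35 / 8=-4.38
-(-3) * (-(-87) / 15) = 87 / 5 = 17.40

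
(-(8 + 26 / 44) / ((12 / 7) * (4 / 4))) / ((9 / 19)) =-10.58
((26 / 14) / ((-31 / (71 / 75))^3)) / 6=-4652843 / 527859281250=-0.00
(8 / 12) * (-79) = -158 / 3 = -52.67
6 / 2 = 3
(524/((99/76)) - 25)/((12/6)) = 37349/198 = 188.63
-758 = -758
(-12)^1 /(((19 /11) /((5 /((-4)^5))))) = 165 /4864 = 0.03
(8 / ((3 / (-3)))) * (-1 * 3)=24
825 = 825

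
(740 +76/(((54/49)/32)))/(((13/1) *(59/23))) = 1829972/20709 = 88.37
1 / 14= 0.07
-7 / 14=-1 / 2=-0.50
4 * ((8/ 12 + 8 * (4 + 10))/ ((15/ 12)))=5408/ 15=360.53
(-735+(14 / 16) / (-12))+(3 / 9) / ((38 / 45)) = -1340053 / 1824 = -734.68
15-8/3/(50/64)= 869/75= 11.59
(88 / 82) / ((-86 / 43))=-22 / 41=-0.54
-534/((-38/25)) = 6675/19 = 351.32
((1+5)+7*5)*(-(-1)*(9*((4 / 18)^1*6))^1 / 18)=82 / 3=27.33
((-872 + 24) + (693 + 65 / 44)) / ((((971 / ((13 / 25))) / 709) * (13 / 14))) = -6705013 / 106810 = -62.78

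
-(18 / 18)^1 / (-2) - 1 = -1 / 2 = -0.50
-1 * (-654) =654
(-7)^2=49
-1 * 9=-9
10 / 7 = 1.43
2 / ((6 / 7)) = 7 / 3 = 2.33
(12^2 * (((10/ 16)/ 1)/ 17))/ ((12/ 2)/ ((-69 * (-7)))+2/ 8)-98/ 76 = 2061703/ 109174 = 18.88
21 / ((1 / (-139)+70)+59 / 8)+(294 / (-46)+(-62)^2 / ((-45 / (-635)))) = 965897410897 / 17808831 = 54236.99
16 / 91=0.18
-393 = -393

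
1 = 1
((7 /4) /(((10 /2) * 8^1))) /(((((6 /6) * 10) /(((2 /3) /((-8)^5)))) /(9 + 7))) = -7 /4915200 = -0.00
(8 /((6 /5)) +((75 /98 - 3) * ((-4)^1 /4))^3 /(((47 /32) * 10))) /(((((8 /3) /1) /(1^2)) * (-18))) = -307985527 /1990621080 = -0.15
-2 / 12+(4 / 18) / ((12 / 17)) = 4 / 27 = 0.15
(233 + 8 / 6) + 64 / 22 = 7829 / 33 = 237.24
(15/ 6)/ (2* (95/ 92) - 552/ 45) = -1725/ 7039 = -0.25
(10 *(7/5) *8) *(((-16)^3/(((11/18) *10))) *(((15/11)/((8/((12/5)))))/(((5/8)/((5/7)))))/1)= -21233664/605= -35096.97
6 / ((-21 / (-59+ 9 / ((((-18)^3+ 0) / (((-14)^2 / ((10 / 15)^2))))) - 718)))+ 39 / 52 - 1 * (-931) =20771 / 18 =1153.94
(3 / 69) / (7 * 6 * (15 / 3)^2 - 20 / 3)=3 / 71990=0.00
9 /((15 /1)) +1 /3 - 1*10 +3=-6.07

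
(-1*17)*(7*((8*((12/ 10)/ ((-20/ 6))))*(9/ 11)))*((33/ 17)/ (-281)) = -13608/ 7025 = -1.94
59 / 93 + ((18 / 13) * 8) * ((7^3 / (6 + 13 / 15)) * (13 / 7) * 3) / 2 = 14770757 / 9579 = 1541.99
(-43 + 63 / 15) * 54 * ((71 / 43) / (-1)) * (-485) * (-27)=1948001724 / 43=45302365.67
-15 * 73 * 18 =-19710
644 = 644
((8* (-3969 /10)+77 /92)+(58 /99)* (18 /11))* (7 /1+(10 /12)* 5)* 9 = -35502969087 /111320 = -318927.14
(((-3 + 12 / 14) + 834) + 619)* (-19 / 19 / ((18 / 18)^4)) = -10156 / 7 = -1450.86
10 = 10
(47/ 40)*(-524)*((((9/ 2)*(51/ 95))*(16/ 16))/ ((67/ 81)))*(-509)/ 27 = 4315398201/ 127300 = 33899.44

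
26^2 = 676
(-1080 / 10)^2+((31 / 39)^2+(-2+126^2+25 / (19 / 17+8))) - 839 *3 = 1179924247 / 47151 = 25024.37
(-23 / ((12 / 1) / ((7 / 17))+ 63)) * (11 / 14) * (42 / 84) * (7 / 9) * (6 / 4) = -1771 / 15480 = -0.11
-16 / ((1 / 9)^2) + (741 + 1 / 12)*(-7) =-77803 / 12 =-6483.58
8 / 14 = 4 / 7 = 0.57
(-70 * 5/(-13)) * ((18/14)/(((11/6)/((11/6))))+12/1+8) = 573.08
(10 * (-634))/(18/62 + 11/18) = -3537720/503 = -7033.24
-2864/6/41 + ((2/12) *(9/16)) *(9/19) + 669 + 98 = 56491993/74784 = 755.40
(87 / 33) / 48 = 29 / 528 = 0.05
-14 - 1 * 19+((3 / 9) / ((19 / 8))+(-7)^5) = -959872 / 57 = -16839.86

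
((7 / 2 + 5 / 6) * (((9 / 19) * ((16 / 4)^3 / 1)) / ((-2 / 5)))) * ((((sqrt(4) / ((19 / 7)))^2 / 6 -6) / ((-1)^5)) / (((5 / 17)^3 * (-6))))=261607424 / 20577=12713.58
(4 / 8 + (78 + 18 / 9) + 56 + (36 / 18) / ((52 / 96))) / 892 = 3645 / 23192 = 0.16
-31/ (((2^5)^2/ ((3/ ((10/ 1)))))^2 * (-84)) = 93/ 2936012800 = 0.00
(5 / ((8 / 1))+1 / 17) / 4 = 93 / 544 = 0.17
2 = 2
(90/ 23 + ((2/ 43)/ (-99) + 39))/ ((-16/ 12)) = -4201613/ 130548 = -32.18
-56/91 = -8/13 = -0.62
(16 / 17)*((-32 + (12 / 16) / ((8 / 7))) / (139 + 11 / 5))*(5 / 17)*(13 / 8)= -19175 / 192032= -0.10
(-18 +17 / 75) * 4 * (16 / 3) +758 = 85238 / 225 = 378.84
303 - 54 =249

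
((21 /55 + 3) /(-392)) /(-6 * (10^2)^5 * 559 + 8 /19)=1767 /6869662799999913760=0.00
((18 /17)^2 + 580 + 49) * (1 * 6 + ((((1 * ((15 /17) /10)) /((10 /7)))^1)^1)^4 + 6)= 7561.46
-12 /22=-6 /11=-0.55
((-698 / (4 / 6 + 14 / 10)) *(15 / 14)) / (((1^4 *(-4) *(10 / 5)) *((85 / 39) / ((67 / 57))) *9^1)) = 2.71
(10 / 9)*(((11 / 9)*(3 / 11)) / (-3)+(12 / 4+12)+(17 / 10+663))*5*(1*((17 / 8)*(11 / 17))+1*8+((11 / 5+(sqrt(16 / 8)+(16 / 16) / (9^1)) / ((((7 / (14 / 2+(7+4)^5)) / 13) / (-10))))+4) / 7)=-2134337931700*sqrt(2) / 1323 -17071013306321 / 95256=-2460700723.15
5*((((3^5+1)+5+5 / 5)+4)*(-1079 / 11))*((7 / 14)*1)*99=-6166485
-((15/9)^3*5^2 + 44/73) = -229313/1971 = -116.34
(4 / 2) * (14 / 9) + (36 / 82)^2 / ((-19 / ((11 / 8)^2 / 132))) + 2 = 94025743 / 18396864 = 5.11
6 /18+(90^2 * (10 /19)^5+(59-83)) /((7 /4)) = 9024216181 /51998079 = 173.55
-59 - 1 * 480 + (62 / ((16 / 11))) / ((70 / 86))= -136257 / 280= -486.63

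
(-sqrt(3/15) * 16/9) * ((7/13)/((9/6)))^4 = -614656 * sqrt(5)/104104845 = -0.01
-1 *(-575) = 575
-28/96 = -7/24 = -0.29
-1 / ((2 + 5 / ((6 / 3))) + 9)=-2 / 27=-0.07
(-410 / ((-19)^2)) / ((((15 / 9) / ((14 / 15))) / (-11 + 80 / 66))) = 19516 / 3135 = 6.23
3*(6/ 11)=18/ 11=1.64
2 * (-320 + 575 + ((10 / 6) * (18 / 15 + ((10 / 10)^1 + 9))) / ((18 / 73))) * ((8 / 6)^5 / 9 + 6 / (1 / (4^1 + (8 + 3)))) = 3533276732 / 59049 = 59836.35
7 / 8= 0.88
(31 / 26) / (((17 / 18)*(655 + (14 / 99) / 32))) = 441936 / 229293467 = 0.00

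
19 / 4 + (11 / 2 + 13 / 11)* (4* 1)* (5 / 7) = 1049 / 44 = 23.84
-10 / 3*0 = 0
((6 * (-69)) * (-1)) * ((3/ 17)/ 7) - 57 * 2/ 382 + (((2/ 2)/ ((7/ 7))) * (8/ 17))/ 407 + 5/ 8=796648467/ 74005624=10.76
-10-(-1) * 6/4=-8.50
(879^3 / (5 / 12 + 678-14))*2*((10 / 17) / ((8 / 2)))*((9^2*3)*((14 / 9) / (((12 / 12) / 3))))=6601351987080 / 19363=340926095.50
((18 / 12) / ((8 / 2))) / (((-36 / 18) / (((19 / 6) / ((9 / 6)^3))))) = -19 / 108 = -0.18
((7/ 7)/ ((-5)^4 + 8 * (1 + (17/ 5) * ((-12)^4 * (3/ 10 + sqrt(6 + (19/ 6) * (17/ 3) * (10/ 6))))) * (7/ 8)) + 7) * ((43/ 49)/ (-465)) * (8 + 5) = -888929492491294813/ 5176145805195973160 - 1425450 * sqrt(11634)/ 18486235018557047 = -0.17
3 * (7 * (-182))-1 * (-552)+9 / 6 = -3268.50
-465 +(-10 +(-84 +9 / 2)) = -1109 / 2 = -554.50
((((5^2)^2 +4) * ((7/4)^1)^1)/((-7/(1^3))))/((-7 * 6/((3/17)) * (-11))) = -0.06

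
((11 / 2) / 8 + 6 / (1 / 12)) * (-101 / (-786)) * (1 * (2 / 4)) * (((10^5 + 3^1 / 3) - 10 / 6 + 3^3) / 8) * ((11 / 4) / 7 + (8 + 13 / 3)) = 37680303967813 / 50706432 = 743106.99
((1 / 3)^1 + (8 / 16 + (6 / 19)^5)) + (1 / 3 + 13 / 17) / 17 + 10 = 15601442129 / 1431185222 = 10.90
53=53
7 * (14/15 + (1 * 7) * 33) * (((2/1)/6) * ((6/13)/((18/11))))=267883/1755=152.64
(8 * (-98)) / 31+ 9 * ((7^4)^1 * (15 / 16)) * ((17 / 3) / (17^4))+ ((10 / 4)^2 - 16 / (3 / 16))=-752980019 / 7310544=-103.00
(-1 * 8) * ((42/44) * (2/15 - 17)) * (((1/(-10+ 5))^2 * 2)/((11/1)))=0.94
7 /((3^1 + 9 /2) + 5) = 0.56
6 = 6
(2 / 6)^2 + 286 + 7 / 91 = 33484 / 117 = 286.19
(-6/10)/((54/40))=-4/9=-0.44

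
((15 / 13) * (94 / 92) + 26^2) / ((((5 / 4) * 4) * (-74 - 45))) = -404953 / 355810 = -1.14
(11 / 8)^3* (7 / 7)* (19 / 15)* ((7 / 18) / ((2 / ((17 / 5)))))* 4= 3009391 / 345600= 8.71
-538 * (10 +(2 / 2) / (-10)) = -26631 / 5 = -5326.20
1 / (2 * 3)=1 / 6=0.17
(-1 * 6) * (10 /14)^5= -18750 /16807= -1.12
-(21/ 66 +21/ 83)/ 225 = -1043/ 410850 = -0.00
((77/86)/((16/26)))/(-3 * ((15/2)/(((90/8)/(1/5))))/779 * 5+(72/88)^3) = 148269407/55553936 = 2.67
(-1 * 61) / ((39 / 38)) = -2318 / 39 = -59.44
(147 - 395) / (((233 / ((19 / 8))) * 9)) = -589 / 2097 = -0.28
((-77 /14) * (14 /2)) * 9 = -693 /2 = -346.50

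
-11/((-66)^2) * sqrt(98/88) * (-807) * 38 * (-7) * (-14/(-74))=-1753073 * sqrt(11)/53724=-108.23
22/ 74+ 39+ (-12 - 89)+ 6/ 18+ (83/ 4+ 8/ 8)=-17591/ 444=-39.62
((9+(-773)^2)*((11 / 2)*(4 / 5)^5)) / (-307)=-3365334016 / 959375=-3507.84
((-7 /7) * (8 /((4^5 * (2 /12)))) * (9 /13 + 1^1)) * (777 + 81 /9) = -12969 /208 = -62.35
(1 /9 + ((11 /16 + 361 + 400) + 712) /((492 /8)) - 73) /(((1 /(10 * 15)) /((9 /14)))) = -1547475 /328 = -4717.91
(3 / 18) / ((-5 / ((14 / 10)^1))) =-7 / 150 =-0.05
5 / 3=1.67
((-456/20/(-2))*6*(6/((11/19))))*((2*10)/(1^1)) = 14177.45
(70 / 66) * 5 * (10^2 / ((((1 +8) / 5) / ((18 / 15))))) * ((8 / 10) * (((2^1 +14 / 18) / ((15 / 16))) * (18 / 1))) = 4480000 / 297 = 15084.18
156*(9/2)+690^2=476802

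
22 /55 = 2 /5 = 0.40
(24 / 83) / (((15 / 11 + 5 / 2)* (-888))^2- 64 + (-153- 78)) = 2904 / 118214568115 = 0.00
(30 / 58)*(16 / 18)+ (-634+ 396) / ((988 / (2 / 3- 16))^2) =12816581 / 31846698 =0.40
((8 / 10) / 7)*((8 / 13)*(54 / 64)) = 27 / 455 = 0.06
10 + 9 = 19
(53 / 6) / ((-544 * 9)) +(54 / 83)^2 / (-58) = -53418601 / 5868766656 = -0.01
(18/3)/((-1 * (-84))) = 0.07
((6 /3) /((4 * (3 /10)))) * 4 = 20 /3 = 6.67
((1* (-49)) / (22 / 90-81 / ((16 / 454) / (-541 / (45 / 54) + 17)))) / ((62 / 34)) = -299880 / 16215847381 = -0.00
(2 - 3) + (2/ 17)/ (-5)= -87/ 85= -1.02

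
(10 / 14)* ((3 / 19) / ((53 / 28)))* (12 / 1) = 720 / 1007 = 0.71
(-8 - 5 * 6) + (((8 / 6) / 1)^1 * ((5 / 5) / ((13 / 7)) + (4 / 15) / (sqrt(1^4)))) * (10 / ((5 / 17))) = -878 / 585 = -1.50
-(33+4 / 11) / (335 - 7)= -367 / 3608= -0.10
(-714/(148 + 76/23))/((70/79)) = -30889/5800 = -5.33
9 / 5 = 1.80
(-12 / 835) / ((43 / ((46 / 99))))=-184 / 1184865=-0.00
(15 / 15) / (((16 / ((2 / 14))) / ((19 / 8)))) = 19 / 896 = 0.02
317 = 317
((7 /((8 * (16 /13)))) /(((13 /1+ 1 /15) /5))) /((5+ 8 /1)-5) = 975 /28672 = 0.03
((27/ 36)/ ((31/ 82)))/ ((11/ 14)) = 861/ 341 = 2.52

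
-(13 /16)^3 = -2197 /4096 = -0.54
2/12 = 1/6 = 0.17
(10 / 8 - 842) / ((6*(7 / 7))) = -1121 / 8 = -140.12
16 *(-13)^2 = 2704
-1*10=-10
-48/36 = -4/3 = -1.33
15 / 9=5 / 3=1.67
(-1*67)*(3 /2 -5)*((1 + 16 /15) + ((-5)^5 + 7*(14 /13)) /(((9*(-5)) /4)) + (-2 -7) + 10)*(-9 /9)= -12811673 /195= -65700.89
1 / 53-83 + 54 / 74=-161295 / 1961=-82.25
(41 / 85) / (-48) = -41 / 4080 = -0.01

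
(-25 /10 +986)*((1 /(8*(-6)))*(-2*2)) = 1967 /24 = 81.96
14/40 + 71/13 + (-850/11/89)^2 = 1636054351/249194660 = 6.57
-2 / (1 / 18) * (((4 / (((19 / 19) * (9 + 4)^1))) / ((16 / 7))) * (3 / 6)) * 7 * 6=-101.77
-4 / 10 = -2 / 5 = -0.40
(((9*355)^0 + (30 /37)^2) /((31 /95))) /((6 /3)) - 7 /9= 1.76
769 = 769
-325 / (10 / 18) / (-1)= 585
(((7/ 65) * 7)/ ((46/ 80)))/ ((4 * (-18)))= -49/ 2691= -0.02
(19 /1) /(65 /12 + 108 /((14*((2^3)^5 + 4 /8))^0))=228 /1361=0.17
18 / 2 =9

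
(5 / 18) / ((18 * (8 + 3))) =5 / 3564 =0.00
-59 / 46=-1.28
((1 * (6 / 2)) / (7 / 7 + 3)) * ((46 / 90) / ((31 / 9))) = 0.11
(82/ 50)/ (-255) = -41/ 6375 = -0.01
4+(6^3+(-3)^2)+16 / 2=237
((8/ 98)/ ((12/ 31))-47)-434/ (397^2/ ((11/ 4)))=-2168420293/ 46337046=-46.80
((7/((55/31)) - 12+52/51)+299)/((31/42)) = 11465468/28985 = 395.57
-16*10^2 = -1600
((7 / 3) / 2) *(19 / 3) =133 / 18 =7.39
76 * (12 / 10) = 456 / 5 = 91.20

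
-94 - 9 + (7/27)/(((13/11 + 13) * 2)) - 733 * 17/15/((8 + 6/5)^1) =-37449929/193752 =-193.29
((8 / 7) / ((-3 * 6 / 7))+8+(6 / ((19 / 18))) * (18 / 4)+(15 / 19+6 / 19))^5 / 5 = 1376145938484281875 / 146211169851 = 9412043.83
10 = 10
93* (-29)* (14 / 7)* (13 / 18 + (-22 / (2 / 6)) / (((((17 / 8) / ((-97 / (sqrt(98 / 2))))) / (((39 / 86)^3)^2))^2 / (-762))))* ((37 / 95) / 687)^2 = -16296629881368871029040121706104527 / 57847862487563990093967920735909400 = -0.28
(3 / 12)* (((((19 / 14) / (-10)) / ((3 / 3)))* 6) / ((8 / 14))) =-57 / 160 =-0.36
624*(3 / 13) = 144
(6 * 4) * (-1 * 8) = -192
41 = 41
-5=-5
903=903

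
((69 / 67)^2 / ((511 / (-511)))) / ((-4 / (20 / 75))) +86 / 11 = 1947727 / 246895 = 7.89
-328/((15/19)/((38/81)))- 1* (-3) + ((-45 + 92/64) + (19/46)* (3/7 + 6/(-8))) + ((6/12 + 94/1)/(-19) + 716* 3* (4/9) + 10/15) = 42504253301/59466960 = 714.75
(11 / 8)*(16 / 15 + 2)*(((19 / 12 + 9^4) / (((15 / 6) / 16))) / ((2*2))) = 19924003 / 450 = 44275.56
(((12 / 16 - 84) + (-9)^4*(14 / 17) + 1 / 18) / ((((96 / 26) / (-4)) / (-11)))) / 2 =465583547 / 14688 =31698.23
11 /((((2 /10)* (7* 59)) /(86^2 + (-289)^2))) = 5000435 /413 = 12107.59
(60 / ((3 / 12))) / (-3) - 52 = -132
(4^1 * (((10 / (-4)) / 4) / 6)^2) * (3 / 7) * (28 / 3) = 25 / 144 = 0.17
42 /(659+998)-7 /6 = -11347 /9942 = -1.14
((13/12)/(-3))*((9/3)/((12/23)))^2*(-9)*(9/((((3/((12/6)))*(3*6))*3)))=6877/576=11.94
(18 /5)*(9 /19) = 162 /95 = 1.71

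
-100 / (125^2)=-4 / 625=-0.01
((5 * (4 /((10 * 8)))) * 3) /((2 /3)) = 9 /8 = 1.12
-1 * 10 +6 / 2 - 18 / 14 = -58 / 7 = -8.29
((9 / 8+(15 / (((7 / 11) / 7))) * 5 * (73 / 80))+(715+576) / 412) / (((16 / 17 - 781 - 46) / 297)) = -2099799999 / 7714288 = -272.20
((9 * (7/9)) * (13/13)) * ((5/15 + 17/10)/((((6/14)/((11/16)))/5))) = 32879/288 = 114.16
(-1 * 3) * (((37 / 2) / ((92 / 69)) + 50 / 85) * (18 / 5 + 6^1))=-35406 / 85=-416.54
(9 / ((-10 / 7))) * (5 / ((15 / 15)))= -63 / 2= -31.50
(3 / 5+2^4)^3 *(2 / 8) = 571787 / 500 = 1143.57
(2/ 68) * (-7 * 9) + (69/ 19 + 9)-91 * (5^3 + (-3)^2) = -7870361/ 646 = -12183.22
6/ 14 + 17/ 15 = 1.56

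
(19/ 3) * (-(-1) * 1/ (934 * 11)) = 19/ 30822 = 0.00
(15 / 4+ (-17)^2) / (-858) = -1171 / 3432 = -0.34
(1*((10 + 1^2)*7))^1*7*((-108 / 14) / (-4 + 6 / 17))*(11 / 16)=388773 / 496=783.82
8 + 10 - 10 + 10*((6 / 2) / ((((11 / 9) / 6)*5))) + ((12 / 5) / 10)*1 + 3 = 11191 / 275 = 40.69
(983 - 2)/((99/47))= 465.73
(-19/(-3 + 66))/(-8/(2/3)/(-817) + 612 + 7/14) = -31046/63053487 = -0.00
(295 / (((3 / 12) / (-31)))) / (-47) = 36580 / 47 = 778.30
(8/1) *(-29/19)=-232/19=-12.21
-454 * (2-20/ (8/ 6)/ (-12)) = -2951/ 2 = -1475.50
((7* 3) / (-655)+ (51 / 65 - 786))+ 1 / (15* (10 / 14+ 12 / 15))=-1063075133 / 1353885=-785.20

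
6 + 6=12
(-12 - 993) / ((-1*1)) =1005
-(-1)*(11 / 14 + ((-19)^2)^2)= 1824505 / 14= 130321.79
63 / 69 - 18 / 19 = -15 / 437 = -0.03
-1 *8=-8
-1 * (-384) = 384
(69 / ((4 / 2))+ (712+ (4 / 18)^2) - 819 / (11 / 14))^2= 87506.07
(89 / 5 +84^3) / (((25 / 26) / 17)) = 10479321.42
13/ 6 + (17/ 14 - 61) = -1210/ 21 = -57.62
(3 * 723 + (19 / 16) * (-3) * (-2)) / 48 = 5803 / 128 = 45.34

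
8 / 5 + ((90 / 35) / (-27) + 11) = 12.50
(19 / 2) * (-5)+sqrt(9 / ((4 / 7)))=-95 / 2+3 * sqrt(7) / 2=-43.53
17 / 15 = 1.13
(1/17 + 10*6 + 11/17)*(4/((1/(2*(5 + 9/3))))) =66048/17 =3885.18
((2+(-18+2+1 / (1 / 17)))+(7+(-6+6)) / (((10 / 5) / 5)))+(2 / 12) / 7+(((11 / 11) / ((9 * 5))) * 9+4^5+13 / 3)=36717 / 35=1049.06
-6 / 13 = -0.46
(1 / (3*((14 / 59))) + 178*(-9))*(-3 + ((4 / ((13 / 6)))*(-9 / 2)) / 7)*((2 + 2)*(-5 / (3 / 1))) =-85375750 / 1911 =-44675.95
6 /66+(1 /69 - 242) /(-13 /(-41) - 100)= 7812350 /3102033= 2.52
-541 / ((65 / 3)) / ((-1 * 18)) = 541 / 390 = 1.39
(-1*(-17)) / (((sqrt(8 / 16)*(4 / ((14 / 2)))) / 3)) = 357*sqrt(2) / 4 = 126.22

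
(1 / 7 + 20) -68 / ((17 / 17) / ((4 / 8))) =-97 / 7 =-13.86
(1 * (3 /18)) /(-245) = -1 /1470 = -0.00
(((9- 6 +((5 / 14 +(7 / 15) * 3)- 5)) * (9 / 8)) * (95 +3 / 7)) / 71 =-0.37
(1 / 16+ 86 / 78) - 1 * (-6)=4471 / 624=7.17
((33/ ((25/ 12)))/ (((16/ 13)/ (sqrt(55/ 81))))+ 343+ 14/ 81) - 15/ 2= 143 * sqrt(55)/ 100+ 54379/ 162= 346.28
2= 2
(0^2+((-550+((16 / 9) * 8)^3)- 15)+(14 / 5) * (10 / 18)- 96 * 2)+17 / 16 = 24755321 / 11664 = 2122.37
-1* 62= -62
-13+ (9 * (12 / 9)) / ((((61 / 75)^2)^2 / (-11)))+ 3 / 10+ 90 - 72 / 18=-228.35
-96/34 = -48/17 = -2.82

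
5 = 5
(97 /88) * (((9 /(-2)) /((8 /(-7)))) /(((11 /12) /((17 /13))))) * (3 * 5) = 4674915 /50336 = 92.87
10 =10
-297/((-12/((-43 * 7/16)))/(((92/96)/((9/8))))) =-76153/192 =-396.63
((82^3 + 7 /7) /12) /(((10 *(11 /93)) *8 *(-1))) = -17092439 /3520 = -4855.81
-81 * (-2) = 162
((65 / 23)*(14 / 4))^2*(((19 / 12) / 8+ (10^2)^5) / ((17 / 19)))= 3776136000074736025 / 3453312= 1093482430801.14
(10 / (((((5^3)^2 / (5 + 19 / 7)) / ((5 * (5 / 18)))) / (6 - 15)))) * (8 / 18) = -24 / 875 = -0.03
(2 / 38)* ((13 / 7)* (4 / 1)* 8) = 416 / 133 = 3.13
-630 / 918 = -35 / 51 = -0.69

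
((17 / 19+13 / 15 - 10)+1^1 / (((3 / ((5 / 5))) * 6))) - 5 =-22543 / 1710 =-13.18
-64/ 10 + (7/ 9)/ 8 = -2269/ 360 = -6.30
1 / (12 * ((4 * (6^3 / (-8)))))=-1 / 1296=-0.00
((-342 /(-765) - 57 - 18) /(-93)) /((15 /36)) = 25348 /13175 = 1.92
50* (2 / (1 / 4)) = 400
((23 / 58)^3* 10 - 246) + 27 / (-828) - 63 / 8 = -1136631281 / 4487576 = -253.28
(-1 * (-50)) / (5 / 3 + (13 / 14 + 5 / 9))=6300 / 397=15.87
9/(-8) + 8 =6.88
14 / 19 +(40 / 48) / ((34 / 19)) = 4661 / 3876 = 1.20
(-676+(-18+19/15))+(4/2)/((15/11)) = -10369/15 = -691.27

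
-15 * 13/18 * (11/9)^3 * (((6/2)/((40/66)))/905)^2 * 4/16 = -2093663/14152752000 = -0.00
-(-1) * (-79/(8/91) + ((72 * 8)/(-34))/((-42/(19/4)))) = -853667/952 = -896.71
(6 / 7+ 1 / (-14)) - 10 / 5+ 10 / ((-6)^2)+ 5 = 256 / 63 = 4.06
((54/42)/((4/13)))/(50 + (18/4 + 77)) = 117/3682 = 0.03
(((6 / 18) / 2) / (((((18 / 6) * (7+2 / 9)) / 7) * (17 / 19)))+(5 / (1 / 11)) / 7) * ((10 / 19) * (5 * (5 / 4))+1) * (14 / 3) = 6654801 / 41990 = 158.49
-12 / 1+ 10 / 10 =-11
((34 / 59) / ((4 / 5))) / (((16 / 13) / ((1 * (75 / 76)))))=82875 / 143488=0.58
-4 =-4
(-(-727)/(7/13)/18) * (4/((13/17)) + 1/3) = 417.35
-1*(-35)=35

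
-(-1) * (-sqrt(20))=-2 * sqrt(5)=-4.47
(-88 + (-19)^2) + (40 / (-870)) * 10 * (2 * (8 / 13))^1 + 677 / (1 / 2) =1839497 / 1131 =1626.43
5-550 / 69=-2.97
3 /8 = 0.38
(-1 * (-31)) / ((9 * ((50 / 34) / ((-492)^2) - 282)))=-14174192 / 1160454791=-0.01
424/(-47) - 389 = -18707/47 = -398.02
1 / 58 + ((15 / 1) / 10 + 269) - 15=7410 / 29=255.52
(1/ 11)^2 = 1/ 121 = 0.01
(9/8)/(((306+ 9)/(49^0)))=1/280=0.00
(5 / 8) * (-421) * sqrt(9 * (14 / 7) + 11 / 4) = -2105 * sqrt(83) / 16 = -1198.59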